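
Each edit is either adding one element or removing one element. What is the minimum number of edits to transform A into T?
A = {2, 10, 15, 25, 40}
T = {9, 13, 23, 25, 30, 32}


Set A = {2, 10, 15, 25, 40}
Set T = {9, 13, 23, 25, 30, 32}
Elements to remove from A (in A, not in T): {2, 10, 15, 40} → 4 removals
Elements to add to A (in T, not in A): {9, 13, 23, 30, 32} → 5 additions
Total edits = 4 + 5 = 9

9


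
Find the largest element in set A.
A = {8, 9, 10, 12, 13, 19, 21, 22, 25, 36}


Set A = {8, 9, 10, 12, 13, 19, 21, 22, 25, 36}
Elements in ascending order: 8, 9, 10, 12, 13, 19, 21, 22, 25, 36
The largest element is 36.

36


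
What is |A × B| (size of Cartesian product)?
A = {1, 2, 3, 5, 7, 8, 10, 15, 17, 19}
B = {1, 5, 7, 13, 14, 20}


Set A = {1, 2, 3, 5, 7, 8, 10, 15, 17, 19} has 10 elements.
Set B = {1, 5, 7, 13, 14, 20} has 6 elements.
|A × B| = |A| × |B| = 10 × 6 = 60

60


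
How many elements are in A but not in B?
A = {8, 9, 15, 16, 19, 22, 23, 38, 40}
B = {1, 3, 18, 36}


Set A = {8, 9, 15, 16, 19, 22, 23, 38, 40}
Set B = {1, 3, 18, 36}
A \ B = {8, 9, 15, 16, 19, 22, 23, 38, 40}
|A \ B| = 9

9


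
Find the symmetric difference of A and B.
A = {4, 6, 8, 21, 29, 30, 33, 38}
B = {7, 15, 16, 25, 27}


Set A = {4, 6, 8, 21, 29, 30, 33, 38}
Set B = {7, 15, 16, 25, 27}
A △ B = (A \ B) ∪ (B \ A)
Elements in A but not B: {4, 6, 8, 21, 29, 30, 33, 38}
Elements in B but not A: {7, 15, 16, 25, 27}
A △ B = {4, 6, 7, 8, 15, 16, 21, 25, 27, 29, 30, 33, 38}

{4, 6, 7, 8, 15, 16, 21, 25, 27, 29, 30, 33, 38}


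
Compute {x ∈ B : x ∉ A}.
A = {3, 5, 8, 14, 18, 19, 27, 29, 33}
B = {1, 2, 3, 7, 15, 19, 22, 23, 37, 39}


Set A = {3, 5, 8, 14, 18, 19, 27, 29, 33}
Set B = {1, 2, 3, 7, 15, 19, 22, 23, 37, 39}
Check each element of B against A:
1 ∉ A (include), 2 ∉ A (include), 3 ∈ A, 7 ∉ A (include), 15 ∉ A (include), 19 ∈ A, 22 ∉ A (include), 23 ∉ A (include), 37 ∉ A (include), 39 ∉ A (include)
Elements of B not in A: {1, 2, 7, 15, 22, 23, 37, 39}

{1, 2, 7, 15, 22, 23, 37, 39}


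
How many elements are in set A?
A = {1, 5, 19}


Set A = {1, 5, 19}
Listing elements: 1, 5, 19
Counting: 3 elements
|A| = 3

3


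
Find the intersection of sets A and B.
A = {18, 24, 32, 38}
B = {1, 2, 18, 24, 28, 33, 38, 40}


Set A = {18, 24, 32, 38}
Set B = {1, 2, 18, 24, 28, 33, 38, 40}
A ∩ B includes only elements in both sets.
Check each element of A against B:
18 ✓, 24 ✓, 32 ✗, 38 ✓
A ∩ B = {18, 24, 38}

{18, 24, 38}


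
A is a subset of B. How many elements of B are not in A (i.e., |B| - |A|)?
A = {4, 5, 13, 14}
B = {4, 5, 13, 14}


Set A = {4, 5, 13, 14}, |A| = 4
Set B = {4, 5, 13, 14}, |B| = 4
Since A ⊆ B: B \ A = {}
|B| - |A| = 4 - 4 = 0

0


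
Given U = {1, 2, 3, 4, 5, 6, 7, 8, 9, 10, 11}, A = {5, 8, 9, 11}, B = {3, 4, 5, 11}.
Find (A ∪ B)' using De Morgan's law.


U = {1, 2, 3, 4, 5, 6, 7, 8, 9, 10, 11}
A = {5, 8, 9, 11}, B = {3, 4, 5, 11}
A ∪ B = {3, 4, 5, 8, 9, 11}
(A ∪ B)' = U \ (A ∪ B) = {1, 2, 6, 7, 10}
Verification via A' ∩ B': A' = {1, 2, 3, 4, 6, 7, 10}, B' = {1, 2, 6, 7, 8, 9, 10}
A' ∩ B' = {1, 2, 6, 7, 10} ✓

{1, 2, 6, 7, 10}


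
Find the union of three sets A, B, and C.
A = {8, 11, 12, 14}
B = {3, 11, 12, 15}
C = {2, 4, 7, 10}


Set A = {8, 11, 12, 14}
Set B = {3, 11, 12, 15}
Set C = {2, 4, 7, 10}
First, A ∪ B = {3, 8, 11, 12, 14, 15}
Then, (A ∪ B) ∪ C = {2, 3, 4, 7, 8, 10, 11, 12, 14, 15}

{2, 3, 4, 7, 8, 10, 11, 12, 14, 15}


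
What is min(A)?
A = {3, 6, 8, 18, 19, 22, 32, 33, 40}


Set A = {3, 6, 8, 18, 19, 22, 32, 33, 40}
Elements in ascending order: 3, 6, 8, 18, 19, 22, 32, 33, 40
The smallest element is 3.

3


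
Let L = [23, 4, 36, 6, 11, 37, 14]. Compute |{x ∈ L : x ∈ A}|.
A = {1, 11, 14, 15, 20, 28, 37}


Set A = {1, 11, 14, 15, 20, 28, 37}
Candidates: [23, 4, 36, 6, 11, 37, 14]
Check each candidate:
23 ∉ A, 4 ∉ A, 36 ∉ A, 6 ∉ A, 11 ∈ A, 37 ∈ A, 14 ∈ A
Count of candidates in A: 3

3


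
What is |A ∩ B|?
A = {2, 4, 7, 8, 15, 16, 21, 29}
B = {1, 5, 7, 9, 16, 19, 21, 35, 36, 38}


Set A = {2, 4, 7, 8, 15, 16, 21, 29}
Set B = {1, 5, 7, 9, 16, 19, 21, 35, 36, 38}
A ∩ B = {7, 16, 21}
|A ∩ B| = 3

3


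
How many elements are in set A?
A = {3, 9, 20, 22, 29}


Set A = {3, 9, 20, 22, 29}
Listing elements: 3, 9, 20, 22, 29
Counting: 5 elements
|A| = 5

5


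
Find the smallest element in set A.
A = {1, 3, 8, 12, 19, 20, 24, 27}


Set A = {1, 3, 8, 12, 19, 20, 24, 27}
Elements in ascending order: 1, 3, 8, 12, 19, 20, 24, 27
The smallest element is 1.

1


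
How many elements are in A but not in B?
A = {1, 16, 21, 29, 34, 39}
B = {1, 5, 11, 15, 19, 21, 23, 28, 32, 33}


Set A = {1, 16, 21, 29, 34, 39}
Set B = {1, 5, 11, 15, 19, 21, 23, 28, 32, 33}
A \ B = {16, 29, 34, 39}
|A \ B| = 4

4


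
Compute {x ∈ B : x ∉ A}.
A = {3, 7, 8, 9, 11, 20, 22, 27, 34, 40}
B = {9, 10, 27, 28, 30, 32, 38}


Set A = {3, 7, 8, 9, 11, 20, 22, 27, 34, 40}
Set B = {9, 10, 27, 28, 30, 32, 38}
Check each element of B against A:
9 ∈ A, 10 ∉ A (include), 27 ∈ A, 28 ∉ A (include), 30 ∉ A (include), 32 ∉ A (include), 38 ∉ A (include)
Elements of B not in A: {10, 28, 30, 32, 38}

{10, 28, 30, 32, 38}


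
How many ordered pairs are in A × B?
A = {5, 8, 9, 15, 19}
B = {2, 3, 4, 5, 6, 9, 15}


Set A = {5, 8, 9, 15, 19} has 5 elements.
Set B = {2, 3, 4, 5, 6, 9, 15} has 7 elements.
|A × B| = |A| × |B| = 5 × 7 = 35

35


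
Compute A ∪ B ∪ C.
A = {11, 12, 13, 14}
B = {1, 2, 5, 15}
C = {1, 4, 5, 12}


Set A = {11, 12, 13, 14}
Set B = {1, 2, 5, 15}
Set C = {1, 4, 5, 12}
First, A ∪ B = {1, 2, 5, 11, 12, 13, 14, 15}
Then, (A ∪ B) ∪ C = {1, 2, 4, 5, 11, 12, 13, 14, 15}

{1, 2, 4, 5, 11, 12, 13, 14, 15}


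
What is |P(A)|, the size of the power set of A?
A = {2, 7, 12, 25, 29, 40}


Set A = {2, 7, 12, 25, 29, 40}
|A| = 6
The power set P(A) contains all subsets of A.
|P(A)| = 2^|A| = 2^6 = 64

64


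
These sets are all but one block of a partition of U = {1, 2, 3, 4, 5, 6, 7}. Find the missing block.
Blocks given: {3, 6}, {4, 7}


U = {1, 2, 3, 4, 5, 6, 7}
Shown blocks: {3, 6}, {4, 7}
A partition's blocks are pairwise disjoint and cover U, so the missing block = U \ (union of shown blocks).
Union of shown blocks: {3, 4, 6, 7}
Missing block = U \ (union) = {1, 2, 5}

{1, 2, 5}


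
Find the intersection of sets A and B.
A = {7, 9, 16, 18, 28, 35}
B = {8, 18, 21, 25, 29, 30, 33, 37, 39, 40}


Set A = {7, 9, 16, 18, 28, 35}
Set B = {8, 18, 21, 25, 29, 30, 33, 37, 39, 40}
A ∩ B includes only elements in both sets.
Check each element of A against B:
7 ✗, 9 ✗, 16 ✗, 18 ✓, 28 ✗, 35 ✗
A ∩ B = {18}

{18}


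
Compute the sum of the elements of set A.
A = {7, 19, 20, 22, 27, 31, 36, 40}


Set A = {7, 19, 20, 22, 27, 31, 36, 40}
Sum = 7 + 19 + 20 + 22 + 27 + 31 + 36 + 40 = 202

202


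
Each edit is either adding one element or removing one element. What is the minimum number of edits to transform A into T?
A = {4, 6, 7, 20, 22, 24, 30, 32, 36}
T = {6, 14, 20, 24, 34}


Set A = {4, 6, 7, 20, 22, 24, 30, 32, 36}
Set T = {6, 14, 20, 24, 34}
Elements to remove from A (in A, not in T): {4, 7, 22, 30, 32, 36} → 6 removals
Elements to add to A (in T, not in A): {14, 34} → 2 additions
Total edits = 6 + 2 = 8

8


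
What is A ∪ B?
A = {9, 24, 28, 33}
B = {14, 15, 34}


Set A = {9, 24, 28, 33}
Set B = {14, 15, 34}
A ∪ B includes all elements in either set.
Elements from A: {9, 24, 28, 33}
Elements from B not already included: {14, 15, 34}
A ∪ B = {9, 14, 15, 24, 28, 33, 34}

{9, 14, 15, 24, 28, 33, 34}


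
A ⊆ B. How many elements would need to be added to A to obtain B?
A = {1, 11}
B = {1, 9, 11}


Set A = {1, 11}, |A| = 2
Set B = {1, 9, 11}, |B| = 3
Since A ⊆ B: B \ A = {9}
|B| - |A| = 3 - 2 = 1

1


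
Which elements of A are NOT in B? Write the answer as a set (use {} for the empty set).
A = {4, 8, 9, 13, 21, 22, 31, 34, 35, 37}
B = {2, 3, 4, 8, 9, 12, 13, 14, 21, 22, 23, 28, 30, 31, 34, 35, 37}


Set A = {4, 8, 9, 13, 21, 22, 31, 34, 35, 37}
Set B = {2, 3, 4, 8, 9, 12, 13, 14, 21, 22, 23, 28, 30, 31, 34, 35, 37}
Check each element of A against B:
4 ∈ B, 8 ∈ B, 9 ∈ B, 13 ∈ B, 21 ∈ B, 22 ∈ B, 31 ∈ B, 34 ∈ B, 35 ∈ B, 37 ∈ B
Elements of A not in B: {}

{}


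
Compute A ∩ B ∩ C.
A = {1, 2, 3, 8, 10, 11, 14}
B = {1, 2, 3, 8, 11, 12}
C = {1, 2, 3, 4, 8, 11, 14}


Set A = {1, 2, 3, 8, 10, 11, 14}
Set B = {1, 2, 3, 8, 11, 12}
Set C = {1, 2, 3, 4, 8, 11, 14}
First, A ∩ B = {1, 2, 3, 8, 11}
Then, (A ∩ B) ∩ C = {1, 2, 3, 8, 11}

{1, 2, 3, 8, 11}


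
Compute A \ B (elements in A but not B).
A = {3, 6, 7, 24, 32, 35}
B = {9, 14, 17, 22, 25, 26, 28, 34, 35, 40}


Set A = {3, 6, 7, 24, 32, 35}
Set B = {9, 14, 17, 22, 25, 26, 28, 34, 35, 40}
A \ B includes elements in A that are not in B.
Check each element of A:
3 (not in B, keep), 6 (not in B, keep), 7 (not in B, keep), 24 (not in B, keep), 32 (not in B, keep), 35 (in B, remove)
A \ B = {3, 6, 7, 24, 32}

{3, 6, 7, 24, 32}


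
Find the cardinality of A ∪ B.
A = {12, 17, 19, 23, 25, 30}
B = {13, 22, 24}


Set A = {12, 17, 19, 23, 25, 30}, |A| = 6
Set B = {13, 22, 24}, |B| = 3
A ∩ B = {}, |A ∩ B| = 0
|A ∪ B| = |A| + |B| - |A ∩ B| = 6 + 3 - 0 = 9

9


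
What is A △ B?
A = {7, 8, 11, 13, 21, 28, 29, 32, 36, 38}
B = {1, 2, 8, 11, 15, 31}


Set A = {7, 8, 11, 13, 21, 28, 29, 32, 36, 38}
Set B = {1, 2, 8, 11, 15, 31}
A △ B = (A \ B) ∪ (B \ A)
Elements in A but not B: {7, 13, 21, 28, 29, 32, 36, 38}
Elements in B but not A: {1, 2, 15, 31}
A △ B = {1, 2, 7, 13, 15, 21, 28, 29, 31, 32, 36, 38}

{1, 2, 7, 13, 15, 21, 28, 29, 31, 32, 36, 38}


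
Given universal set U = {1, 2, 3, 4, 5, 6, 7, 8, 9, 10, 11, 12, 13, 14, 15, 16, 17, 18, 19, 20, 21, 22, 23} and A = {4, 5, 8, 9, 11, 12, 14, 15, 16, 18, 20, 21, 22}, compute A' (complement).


Universal set U = {1, 2, 3, 4, 5, 6, 7, 8, 9, 10, 11, 12, 13, 14, 15, 16, 17, 18, 19, 20, 21, 22, 23}
Set A = {4, 5, 8, 9, 11, 12, 14, 15, 16, 18, 20, 21, 22}
A' = U \ A = elements in U but not in A
Checking each element of U:
1 (not in A, include), 2 (not in A, include), 3 (not in A, include), 4 (in A, exclude), 5 (in A, exclude), 6 (not in A, include), 7 (not in A, include), 8 (in A, exclude), 9 (in A, exclude), 10 (not in A, include), 11 (in A, exclude), 12 (in A, exclude), 13 (not in A, include), 14 (in A, exclude), 15 (in A, exclude), 16 (in A, exclude), 17 (not in A, include), 18 (in A, exclude), 19 (not in A, include), 20 (in A, exclude), 21 (in A, exclude), 22 (in A, exclude), 23 (not in A, include)
A' = {1, 2, 3, 6, 7, 10, 13, 17, 19, 23}

{1, 2, 3, 6, 7, 10, 13, 17, 19, 23}


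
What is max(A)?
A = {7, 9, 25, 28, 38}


Set A = {7, 9, 25, 28, 38}
Elements in ascending order: 7, 9, 25, 28, 38
The largest element is 38.

38


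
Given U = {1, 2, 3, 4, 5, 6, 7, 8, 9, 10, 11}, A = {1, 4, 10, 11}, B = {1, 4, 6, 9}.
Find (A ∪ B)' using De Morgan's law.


U = {1, 2, 3, 4, 5, 6, 7, 8, 9, 10, 11}
A = {1, 4, 10, 11}, B = {1, 4, 6, 9}
A ∪ B = {1, 4, 6, 9, 10, 11}
(A ∪ B)' = U \ (A ∪ B) = {2, 3, 5, 7, 8}
Verification via A' ∩ B': A' = {2, 3, 5, 6, 7, 8, 9}, B' = {2, 3, 5, 7, 8, 10, 11}
A' ∩ B' = {2, 3, 5, 7, 8} ✓

{2, 3, 5, 7, 8}


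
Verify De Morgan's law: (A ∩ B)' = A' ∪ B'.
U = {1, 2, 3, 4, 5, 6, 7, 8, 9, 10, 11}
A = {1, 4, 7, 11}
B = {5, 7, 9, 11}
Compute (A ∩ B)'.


U = {1, 2, 3, 4, 5, 6, 7, 8, 9, 10, 11}
A = {1, 4, 7, 11}, B = {5, 7, 9, 11}
A ∩ B = {7, 11}
(A ∩ B)' = U \ (A ∩ B) = {1, 2, 3, 4, 5, 6, 8, 9, 10}
Verification via A' ∪ B': A' = {2, 3, 5, 6, 8, 9, 10}, B' = {1, 2, 3, 4, 6, 8, 10}
A' ∪ B' = {1, 2, 3, 4, 5, 6, 8, 9, 10} ✓

{1, 2, 3, 4, 5, 6, 8, 9, 10}


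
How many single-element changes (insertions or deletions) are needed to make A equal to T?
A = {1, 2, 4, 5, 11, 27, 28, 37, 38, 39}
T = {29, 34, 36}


Set A = {1, 2, 4, 5, 11, 27, 28, 37, 38, 39}
Set T = {29, 34, 36}
Elements to remove from A (in A, not in T): {1, 2, 4, 5, 11, 27, 28, 37, 38, 39} → 10 removals
Elements to add to A (in T, not in A): {29, 34, 36} → 3 additions
Total edits = 10 + 3 = 13

13


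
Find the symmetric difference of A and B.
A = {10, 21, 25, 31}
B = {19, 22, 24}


Set A = {10, 21, 25, 31}
Set B = {19, 22, 24}
A △ B = (A \ B) ∪ (B \ A)
Elements in A but not B: {10, 21, 25, 31}
Elements in B but not A: {19, 22, 24}
A △ B = {10, 19, 21, 22, 24, 25, 31}

{10, 19, 21, 22, 24, 25, 31}


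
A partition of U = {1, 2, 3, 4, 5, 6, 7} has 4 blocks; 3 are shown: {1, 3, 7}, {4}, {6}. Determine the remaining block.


U = {1, 2, 3, 4, 5, 6, 7}
Shown blocks: {1, 3, 7}, {4}, {6}
A partition's blocks are pairwise disjoint and cover U, so the missing block = U \ (union of shown blocks).
Union of shown blocks: {1, 3, 4, 6, 7}
Missing block = U \ (union) = {2, 5}

{2, 5}


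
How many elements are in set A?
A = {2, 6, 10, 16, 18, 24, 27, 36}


Set A = {2, 6, 10, 16, 18, 24, 27, 36}
Listing elements: 2, 6, 10, 16, 18, 24, 27, 36
Counting: 8 elements
|A| = 8

8


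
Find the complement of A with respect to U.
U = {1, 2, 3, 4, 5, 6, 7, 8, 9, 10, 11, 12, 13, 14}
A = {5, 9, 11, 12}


Universal set U = {1, 2, 3, 4, 5, 6, 7, 8, 9, 10, 11, 12, 13, 14}
Set A = {5, 9, 11, 12}
A' = U \ A = elements in U but not in A
Checking each element of U:
1 (not in A, include), 2 (not in A, include), 3 (not in A, include), 4 (not in A, include), 5 (in A, exclude), 6 (not in A, include), 7 (not in A, include), 8 (not in A, include), 9 (in A, exclude), 10 (not in A, include), 11 (in A, exclude), 12 (in A, exclude), 13 (not in A, include), 14 (not in A, include)
A' = {1, 2, 3, 4, 6, 7, 8, 10, 13, 14}

{1, 2, 3, 4, 6, 7, 8, 10, 13, 14}


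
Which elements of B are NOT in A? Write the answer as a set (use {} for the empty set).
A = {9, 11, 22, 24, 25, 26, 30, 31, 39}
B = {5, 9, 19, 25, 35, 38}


Set A = {9, 11, 22, 24, 25, 26, 30, 31, 39}
Set B = {5, 9, 19, 25, 35, 38}
Check each element of B against A:
5 ∉ A (include), 9 ∈ A, 19 ∉ A (include), 25 ∈ A, 35 ∉ A (include), 38 ∉ A (include)
Elements of B not in A: {5, 19, 35, 38}

{5, 19, 35, 38}


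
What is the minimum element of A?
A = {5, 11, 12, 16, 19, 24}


Set A = {5, 11, 12, 16, 19, 24}
Elements in ascending order: 5, 11, 12, 16, 19, 24
The smallest element is 5.

5


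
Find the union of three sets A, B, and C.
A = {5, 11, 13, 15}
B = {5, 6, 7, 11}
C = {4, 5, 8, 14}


Set A = {5, 11, 13, 15}
Set B = {5, 6, 7, 11}
Set C = {4, 5, 8, 14}
First, A ∪ B = {5, 6, 7, 11, 13, 15}
Then, (A ∪ B) ∪ C = {4, 5, 6, 7, 8, 11, 13, 14, 15}

{4, 5, 6, 7, 8, 11, 13, 14, 15}


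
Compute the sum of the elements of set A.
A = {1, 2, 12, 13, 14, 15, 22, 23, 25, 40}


Set A = {1, 2, 12, 13, 14, 15, 22, 23, 25, 40}
Sum = 1 + 2 + 12 + 13 + 14 + 15 + 22 + 23 + 25 + 40 = 167

167


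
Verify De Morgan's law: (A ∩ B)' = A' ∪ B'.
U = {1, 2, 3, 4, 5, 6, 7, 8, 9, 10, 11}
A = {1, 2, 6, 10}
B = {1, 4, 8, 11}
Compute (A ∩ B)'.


U = {1, 2, 3, 4, 5, 6, 7, 8, 9, 10, 11}
A = {1, 2, 6, 10}, B = {1, 4, 8, 11}
A ∩ B = {1}
(A ∩ B)' = U \ (A ∩ B) = {2, 3, 4, 5, 6, 7, 8, 9, 10, 11}
Verification via A' ∪ B': A' = {3, 4, 5, 7, 8, 9, 11}, B' = {2, 3, 5, 6, 7, 9, 10}
A' ∪ B' = {2, 3, 4, 5, 6, 7, 8, 9, 10, 11} ✓

{2, 3, 4, 5, 6, 7, 8, 9, 10, 11}


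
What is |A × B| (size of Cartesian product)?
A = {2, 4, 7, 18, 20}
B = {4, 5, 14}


Set A = {2, 4, 7, 18, 20} has 5 elements.
Set B = {4, 5, 14} has 3 elements.
|A × B| = |A| × |B| = 5 × 3 = 15

15


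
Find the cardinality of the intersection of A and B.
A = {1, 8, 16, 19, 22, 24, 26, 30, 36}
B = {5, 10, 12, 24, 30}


Set A = {1, 8, 16, 19, 22, 24, 26, 30, 36}
Set B = {5, 10, 12, 24, 30}
A ∩ B = {24, 30}
|A ∩ B| = 2

2


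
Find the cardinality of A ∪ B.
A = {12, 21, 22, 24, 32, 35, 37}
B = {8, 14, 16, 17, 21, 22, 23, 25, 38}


Set A = {12, 21, 22, 24, 32, 35, 37}, |A| = 7
Set B = {8, 14, 16, 17, 21, 22, 23, 25, 38}, |B| = 9
A ∩ B = {21, 22}, |A ∩ B| = 2
|A ∪ B| = |A| + |B| - |A ∩ B| = 7 + 9 - 2 = 14

14


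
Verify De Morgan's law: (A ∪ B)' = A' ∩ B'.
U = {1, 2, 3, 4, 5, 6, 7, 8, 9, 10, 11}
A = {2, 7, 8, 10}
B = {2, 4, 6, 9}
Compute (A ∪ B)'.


U = {1, 2, 3, 4, 5, 6, 7, 8, 9, 10, 11}
A = {2, 7, 8, 10}, B = {2, 4, 6, 9}
A ∪ B = {2, 4, 6, 7, 8, 9, 10}
(A ∪ B)' = U \ (A ∪ B) = {1, 3, 5, 11}
Verification via A' ∩ B': A' = {1, 3, 4, 5, 6, 9, 11}, B' = {1, 3, 5, 7, 8, 10, 11}
A' ∩ B' = {1, 3, 5, 11} ✓

{1, 3, 5, 11}


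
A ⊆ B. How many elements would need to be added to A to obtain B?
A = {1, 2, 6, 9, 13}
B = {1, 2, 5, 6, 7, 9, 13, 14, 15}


Set A = {1, 2, 6, 9, 13}, |A| = 5
Set B = {1, 2, 5, 6, 7, 9, 13, 14, 15}, |B| = 9
Since A ⊆ B: B \ A = {5, 7, 14, 15}
|B| - |A| = 9 - 5 = 4

4


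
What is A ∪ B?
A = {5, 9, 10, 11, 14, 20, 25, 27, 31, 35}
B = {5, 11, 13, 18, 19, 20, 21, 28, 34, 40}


Set A = {5, 9, 10, 11, 14, 20, 25, 27, 31, 35}
Set B = {5, 11, 13, 18, 19, 20, 21, 28, 34, 40}
A ∪ B includes all elements in either set.
Elements from A: {5, 9, 10, 11, 14, 20, 25, 27, 31, 35}
Elements from B not already included: {13, 18, 19, 21, 28, 34, 40}
A ∪ B = {5, 9, 10, 11, 13, 14, 18, 19, 20, 21, 25, 27, 28, 31, 34, 35, 40}

{5, 9, 10, 11, 13, 14, 18, 19, 20, 21, 25, 27, 28, 31, 34, 35, 40}


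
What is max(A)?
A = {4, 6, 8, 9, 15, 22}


Set A = {4, 6, 8, 9, 15, 22}
Elements in ascending order: 4, 6, 8, 9, 15, 22
The largest element is 22.

22


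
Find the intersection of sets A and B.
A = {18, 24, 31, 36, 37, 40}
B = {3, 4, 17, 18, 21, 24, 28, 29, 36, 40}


Set A = {18, 24, 31, 36, 37, 40}
Set B = {3, 4, 17, 18, 21, 24, 28, 29, 36, 40}
A ∩ B includes only elements in both sets.
Check each element of A against B:
18 ✓, 24 ✓, 31 ✗, 36 ✓, 37 ✗, 40 ✓
A ∩ B = {18, 24, 36, 40}

{18, 24, 36, 40}


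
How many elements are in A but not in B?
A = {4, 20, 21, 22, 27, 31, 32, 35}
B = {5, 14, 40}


Set A = {4, 20, 21, 22, 27, 31, 32, 35}
Set B = {5, 14, 40}
A \ B = {4, 20, 21, 22, 27, 31, 32, 35}
|A \ B| = 8

8


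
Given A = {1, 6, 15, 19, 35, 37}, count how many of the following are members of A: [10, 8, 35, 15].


Set A = {1, 6, 15, 19, 35, 37}
Candidates: [10, 8, 35, 15]
Check each candidate:
10 ∉ A, 8 ∉ A, 35 ∈ A, 15 ∈ A
Count of candidates in A: 2

2


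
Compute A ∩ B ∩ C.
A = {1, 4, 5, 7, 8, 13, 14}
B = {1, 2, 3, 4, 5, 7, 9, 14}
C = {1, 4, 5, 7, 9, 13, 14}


Set A = {1, 4, 5, 7, 8, 13, 14}
Set B = {1, 2, 3, 4, 5, 7, 9, 14}
Set C = {1, 4, 5, 7, 9, 13, 14}
First, A ∩ B = {1, 4, 5, 7, 14}
Then, (A ∩ B) ∩ C = {1, 4, 5, 7, 14}

{1, 4, 5, 7, 14}


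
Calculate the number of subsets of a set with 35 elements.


The set has 35 elements.
The power set contains all possible subsets.
|P(A)| = 2^|A| = 2^35 = 34359738368

34359738368


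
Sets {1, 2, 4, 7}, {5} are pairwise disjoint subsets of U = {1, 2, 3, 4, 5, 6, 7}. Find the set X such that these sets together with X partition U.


U = {1, 2, 3, 4, 5, 6, 7}
Shown blocks: {1, 2, 4, 7}, {5}
A partition's blocks are pairwise disjoint and cover U, so the missing block = U \ (union of shown blocks).
Union of shown blocks: {1, 2, 4, 5, 7}
Missing block = U \ (union) = {3, 6}

{3, 6}


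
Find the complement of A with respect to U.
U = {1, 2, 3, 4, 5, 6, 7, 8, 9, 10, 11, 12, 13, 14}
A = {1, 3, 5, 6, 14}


Universal set U = {1, 2, 3, 4, 5, 6, 7, 8, 9, 10, 11, 12, 13, 14}
Set A = {1, 3, 5, 6, 14}
A' = U \ A = elements in U but not in A
Checking each element of U:
1 (in A, exclude), 2 (not in A, include), 3 (in A, exclude), 4 (not in A, include), 5 (in A, exclude), 6 (in A, exclude), 7 (not in A, include), 8 (not in A, include), 9 (not in A, include), 10 (not in A, include), 11 (not in A, include), 12 (not in A, include), 13 (not in A, include), 14 (in A, exclude)
A' = {2, 4, 7, 8, 9, 10, 11, 12, 13}

{2, 4, 7, 8, 9, 10, 11, 12, 13}


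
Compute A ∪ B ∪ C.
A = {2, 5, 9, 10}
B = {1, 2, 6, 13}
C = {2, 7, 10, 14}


Set A = {2, 5, 9, 10}
Set B = {1, 2, 6, 13}
Set C = {2, 7, 10, 14}
First, A ∪ B = {1, 2, 5, 6, 9, 10, 13}
Then, (A ∪ B) ∪ C = {1, 2, 5, 6, 7, 9, 10, 13, 14}

{1, 2, 5, 6, 7, 9, 10, 13, 14}


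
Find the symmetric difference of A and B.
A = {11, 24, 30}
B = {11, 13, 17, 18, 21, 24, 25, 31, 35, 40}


Set A = {11, 24, 30}
Set B = {11, 13, 17, 18, 21, 24, 25, 31, 35, 40}
A △ B = (A \ B) ∪ (B \ A)
Elements in A but not B: {30}
Elements in B but not A: {13, 17, 18, 21, 25, 31, 35, 40}
A △ B = {13, 17, 18, 21, 25, 30, 31, 35, 40}

{13, 17, 18, 21, 25, 30, 31, 35, 40}


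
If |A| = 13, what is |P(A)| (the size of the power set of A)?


The set has 13 elements.
The power set contains all possible subsets.
|P(A)| = 2^|A| = 2^13 = 8192

8192


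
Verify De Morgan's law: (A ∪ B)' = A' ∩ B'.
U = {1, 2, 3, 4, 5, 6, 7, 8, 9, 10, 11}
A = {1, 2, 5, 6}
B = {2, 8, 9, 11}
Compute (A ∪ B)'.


U = {1, 2, 3, 4, 5, 6, 7, 8, 9, 10, 11}
A = {1, 2, 5, 6}, B = {2, 8, 9, 11}
A ∪ B = {1, 2, 5, 6, 8, 9, 11}
(A ∪ B)' = U \ (A ∪ B) = {3, 4, 7, 10}
Verification via A' ∩ B': A' = {3, 4, 7, 8, 9, 10, 11}, B' = {1, 3, 4, 5, 6, 7, 10}
A' ∩ B' = {3, 4, 7, 10} ✓

{3, 4, 7, 10}


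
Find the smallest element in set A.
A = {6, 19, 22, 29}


Set A = {6, 19, 22, 29}
Elements in ascending order: 6, 19, 22, 29
The smallest element is 6.

6


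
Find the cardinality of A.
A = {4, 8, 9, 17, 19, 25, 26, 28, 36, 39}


Set A = {4, 8, 9, 17, 19, 25, 26, 28, 36, 39}
Listing elements: 4, 8, 9, 17, 19, 25, 26, 28, 36, 39
Counting: 10 elements
|A| = 10

10


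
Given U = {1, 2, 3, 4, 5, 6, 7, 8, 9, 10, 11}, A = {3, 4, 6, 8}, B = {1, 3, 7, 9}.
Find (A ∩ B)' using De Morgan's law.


U = {1, 2, 3, 4, 5, 6, 7, 8, 9, 10, 11}
A = {3, 4, 6, 8}, B = {1, 3, 7, 9}
A ∩ B = {3}
(A ∩ B)' = U \ (A ∩ B) = {1, 2, 4, 5, 6, 7, 8, 9, 10, 11}
Verification via A' ∪ B': A' = {1, 2, 5, 7, 9, 10, 11}, B' = {2, 4, 5, 6, 8, 10, 11}
A' ∪ B' = {1, 2, 4, 5, 6, 7, 8, 9, 10, 11} ✓

{1, 2, 4, 5, 6, 7, 8, 9, 10, 11}


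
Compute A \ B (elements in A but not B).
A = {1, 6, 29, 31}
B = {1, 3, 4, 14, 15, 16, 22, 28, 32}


Set A = {1, 6, 29, 31}
Set B = {1, 3, 4, 14, 15, 16, 22, 28, 32}
A \ B includes elements in A that are not in B.
Check each element of A:
1 (in B, remove), 6 (not in B, keep), 29 (not in B, keep), 31 (not in B, keep)
A \ B = {6, 29, 31}

{6, 29, 31}


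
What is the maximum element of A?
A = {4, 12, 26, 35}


Set A = {4, 12, 26, 35}
Elements in ascending order: 4, 12, 26, 35
The largest element is 35.

35


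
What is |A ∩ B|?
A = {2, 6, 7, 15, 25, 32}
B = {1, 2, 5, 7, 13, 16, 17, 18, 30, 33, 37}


Set A = {2, 6, 7, 15, 25, 32}
Set B = {1, 2, 5, 7, 13, 16, 17, 18, 30, 33, 37}
A ∩ B = {2, 7}
|A ∩ B| = 2

2


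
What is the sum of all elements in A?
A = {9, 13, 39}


Set A = {9, 13, 39}
Sum = 9 + 13 + 39 = 61

61


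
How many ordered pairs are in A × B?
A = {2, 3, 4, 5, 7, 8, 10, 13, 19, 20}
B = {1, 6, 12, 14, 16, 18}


Set A = {2, 3, 4, 5, 7, 8, 10, 13, 19, 20} has 10 elements.
Set B = {1, 6, 12, 14, 16, 18} has 6 elements.
|A × B| = |A| × |B| = 10 × 6 = 60

60


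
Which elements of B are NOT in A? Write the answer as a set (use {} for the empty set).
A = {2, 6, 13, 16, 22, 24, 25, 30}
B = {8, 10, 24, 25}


Set A = {2, 6, 13, 16, 22, 24, 25, 30}
Set B = {8, 10, 24, 25}
Check each element of B against A:
8 ∉ A (include), 10 ∉ A (include), 24 ∈ A, 25 ∈ A
Elements of B not in A: {8, 10}

{8, 10}


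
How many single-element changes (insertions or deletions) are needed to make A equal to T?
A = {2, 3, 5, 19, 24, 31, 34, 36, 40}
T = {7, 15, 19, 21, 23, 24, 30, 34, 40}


Set A = {2, 3, 5, 19, 24, 31, 34, 36, 40}
Set T = {7, 15, 19, 21, 23, 24, 30, 34, 40}
Elements to remove from A (in A, not in T): {2, 3, 5, 31, 36} → 5 removals
Elements to add to A (in T, not in A): {7, 15, 21, 23, 30} → 5 additions
Total edits = 5 + 5 = 10

10


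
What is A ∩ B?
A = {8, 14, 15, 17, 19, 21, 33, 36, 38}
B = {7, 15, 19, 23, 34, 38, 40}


Set A = {8, 14, 15, 17, 19, 21, 33, 36, 38}
Set B = {7, 15, 19, 23, 34, 38, 40}
A ∩ B includes only elements in both sets.
Check each element of A against B:
8 ✗, 14 ✗, 15 ✓, 17 ✗, 19 ✓, 21 ✗, 33 ✗, 36 ✗, 38 ✓
A ∩ B = {15, 19, 38}

{15, 19, 38}


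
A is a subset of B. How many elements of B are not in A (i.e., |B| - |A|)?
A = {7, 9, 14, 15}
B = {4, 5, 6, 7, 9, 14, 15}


Set A = {7, 9, 14, 15}, |A| = 4
Set B = {4, 5, 6, 7, 9, 14, 15}, |B| = 7
Since A ⊆ B: B \ A = {4, 5, 6}
|B| - |A| = 7 - 4 = 3

3


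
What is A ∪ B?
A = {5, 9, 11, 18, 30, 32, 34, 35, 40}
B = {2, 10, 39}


Set A = {5, 9, 11, 18, 30, 32, 34, 35, 40}
Set B = {2, 10, 39}
A ∪ B includes all elements in either set.
Elements from A: {5, 9, 11, 18, 30, 32, 34, 35, 40}
Elements from B not already included: {2, 10, 39}
A ∪ B = {2, 5, 9, 10, 11, 18, 30, 32, 34, 35, 39, 40}

{2, 5, 9, 10, 11, 18, 30, 32, 34, 35, 39, 40}


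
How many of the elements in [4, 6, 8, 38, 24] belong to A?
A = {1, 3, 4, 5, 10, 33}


Set A = {1, 3, 4, 5, 10, 33}
Candidates: [4, 6, 8, 38, 24]
Check each candidate:
4 ∈ A, 6 ∉ A, 8 ∉ A, 38 ∉ A, 24 ∉ A
Count of candidates in A: 1

1


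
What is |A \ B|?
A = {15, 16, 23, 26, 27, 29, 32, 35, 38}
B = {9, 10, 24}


Set A = {15, 16, 23, 26, 27, 29, 32, 35, 38}
Set B = {9, 10, 24}
A \ B = {15, 16, 23, 26, 27, 29, 32, 35, 38}
|A \ B| = 9

9


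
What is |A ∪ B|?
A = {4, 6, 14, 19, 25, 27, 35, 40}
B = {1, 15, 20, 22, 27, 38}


Set A = {4, 6, 14, 19, 25, 27, 35, 40}, |A| = 8
Set B = {1, 15, 20, 22, 27, 38}, |B| = 6
A ∩ B = {27}, |A ∩ B| = 1
|A ∪ B| = |A| + |B| - |A ∩ B| = 8 + 6 - 1 = 13

13


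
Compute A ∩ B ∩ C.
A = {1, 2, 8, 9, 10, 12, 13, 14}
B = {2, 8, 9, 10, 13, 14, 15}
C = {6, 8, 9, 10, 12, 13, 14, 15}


Set A = {1, 2, 8, 9, 10, 12, 13, 14}
Set B = {2, 8, 9, 10, 13, 14, 15}
Set C = {6, 8, 9, 10, 12, 13, 14, 15}
First, A ∩ B = {2, 8, 9, 10, 13, 14}
Then, (A ∩ B) ∩ C = {8, 9, 10, 13, 14}

{8, 9, 10, 13, 14}


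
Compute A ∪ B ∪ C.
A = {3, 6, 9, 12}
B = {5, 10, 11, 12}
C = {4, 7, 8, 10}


Set A = {3, 6, 9, 12}
Set B = {5, 10, 11, 12}
Set C = {4, 7, 8, 10}
First, A ∪ B = {3, 5, 6, 9, 10, 11, 12}
Then, (A ∪ B) ∪ C = {3, 4, 5, 6, 7, 8, 9, 10, 11, 12}

{3, 4, 5, 6, 7, 8, 9, 10, 11, 12}


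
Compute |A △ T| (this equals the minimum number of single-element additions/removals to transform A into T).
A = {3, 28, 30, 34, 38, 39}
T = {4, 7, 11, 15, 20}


Set A = {3, 28, 30, 34, 38, 39}
Set T = {4, 7, 11, 15, 20}
Elements to remove from A (in A, not in T): {3, 28, 30, 34, 38, 39} → 6 removals
Elements to add to A (in T, not in A): {4, 7, 11, 15, 20} → 5 additions
Total edits = 6 + 5 = 11

11


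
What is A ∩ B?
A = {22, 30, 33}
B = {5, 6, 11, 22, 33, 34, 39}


Set A = {22, 30, 33}
Set B = {5, 6, 11, 22, 33, 34, 39}
A ∩ B includes only elements in both sets.
Check each element of A against B:
22 ✓, 30 ✗, 33 ✓
A ∩ B = {22, 33}

{22, 33}


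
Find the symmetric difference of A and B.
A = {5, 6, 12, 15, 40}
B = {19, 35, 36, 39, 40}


Set A = {5, 6, 12, 15, 40}
Set B = {19, 35, 36, 39, 40}
A △ B = (A \ B) ∪ (B \ A)
Elements in A but not B: {5, 6, 12, 15}
Elements in B but not A: {19, 35, 36, 39}
A △ B = {5, 6, 12, 15, 19, 35, 36, 39}

{5, 6, 12, 15, 19, 35, 36, 39}


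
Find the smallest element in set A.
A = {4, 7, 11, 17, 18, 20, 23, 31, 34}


Set A = {4, 7, 11, 17, 18, 20, 23, 31, 34}
Elements in ascending order: 4, 7, 11, 17, 18, 20, 23, 31, 34
The smallest element is 4.

4


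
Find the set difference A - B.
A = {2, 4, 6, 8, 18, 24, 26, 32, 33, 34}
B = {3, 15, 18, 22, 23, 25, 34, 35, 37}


Set A = {2, 4, 6, 8, 18, 24, 26, 32, 33, 34}
Set B = {3, 15, 18, 22, 23, 25, 34, 35, 37}
A \ B includes elements in A that are not in B.
Check each element of A:
2 (not in B, keep), 4 (not in B, keep), 6 (not in B, keep), 8 (not in B, keep), 18 (in B, remove), 24 (not in B, keep), 26 (not in B, keep), 32 (not in B, keep), 33 (not in B, keep), 34 (in B, remove)
A \ B = {2, 4, 6, 8, 24, 26, 32, 33}

{2, 4, 6, 8, 24, 26, 32, 33}


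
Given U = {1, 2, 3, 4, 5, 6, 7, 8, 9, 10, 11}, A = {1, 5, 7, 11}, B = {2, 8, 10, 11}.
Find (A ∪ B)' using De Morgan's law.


U = {1, 2, 3, 4, 5, 6, 7, 8, 9, 10, 11}
A = {1, 5, 7, 11}, B = {2, 8, 10, 11}
A ∪ B = {1, 2, 5, 7, 8, 10, 11}
(A ∪ B)' = U \ (A ∪ B) = {3, 4, 6, 9}
Verification via A' ∩ B': A' = {2, 3, 4, 6, 8, 9, 10}, B' = {1, 3, 4, 5, 6, 7, 9}
A' ∩ B' = {3, 4, 6, 9} ✓

{3, 4, 6, 9}


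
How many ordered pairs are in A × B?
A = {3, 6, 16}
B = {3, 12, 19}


Set A = {3, 6, 16} has 3 elements.
Set B = {3, 12, 19} has 3 elements.
|A × B| = |A| × |B| = 3 × 3 = 9

9


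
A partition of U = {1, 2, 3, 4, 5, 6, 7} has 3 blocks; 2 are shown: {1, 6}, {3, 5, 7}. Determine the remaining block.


U = {1, 2, 3, 4, 5, 6, 7}
Shown blocks: {1, 6}, {3, 5, 7}
A partition's blocks are pairwise disjoint and cover U, so the missing block = U \ (union of shown blocks).
Union of shown blocks: {1, 3, 5, 6, 7}
Missing block = U \ (union) = {2, 4}

{2, 4}


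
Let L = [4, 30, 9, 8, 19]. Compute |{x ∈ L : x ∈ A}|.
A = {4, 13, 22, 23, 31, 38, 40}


Set A = {4, 13, 22, 23, 31, 38, 40}
Candidates: [4, 30, 9, 8, 19]
Check each candidate:
4 ∈ A, 30 ∉ A, 9 ∉ A, 8 ∉ A, 19 ∉ A
Count of candidates in A: 1

1


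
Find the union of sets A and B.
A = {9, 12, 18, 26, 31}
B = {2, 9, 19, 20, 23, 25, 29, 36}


Set A = {9, 12, 18, 26, 31}
Set B = {2, 9, 19, 20, 23, 25, 29, 36}
A ∪ B includes all elements in either set.
Elements from A: {9, 12, 18, 26, 31}
Elements from B not already included: {2, 19, 20, 23, 25, 29, 36}
A ∪ B = {2, 9, 12, 18, 19, 20, 23, 25, 26, 29, 31, 36}

{2, 9, 12, 18, 19, 20, 23, 25, 26, 29, 31, 36}


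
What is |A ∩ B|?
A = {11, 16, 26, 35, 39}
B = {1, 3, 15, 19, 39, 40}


Set A = {11, 16, 26, 35, 39}
Set B = {1, 3, 15, 19, 39, 40}
A ∩ B = {39}
|A ∩ B| = 1

1


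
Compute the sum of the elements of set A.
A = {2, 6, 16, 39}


Set A = {2, 6, 16, 39}
Sum = 2 + 6 + 16 + 39 = 63

63


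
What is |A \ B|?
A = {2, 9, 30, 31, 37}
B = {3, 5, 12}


Set A = {2, 9, 30, 31, 37}
Set B = {3, 5, 12}
A \ B = {2, 9, 30, 31, 37}
|A \ B| = 5

5


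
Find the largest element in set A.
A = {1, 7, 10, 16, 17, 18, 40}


Set A = {1, 7, 10, 16, 17, 18, 40}
Elements in ascending order: 1, 7, 10, 16, 17, 18, 40
The largest element is 40.

40


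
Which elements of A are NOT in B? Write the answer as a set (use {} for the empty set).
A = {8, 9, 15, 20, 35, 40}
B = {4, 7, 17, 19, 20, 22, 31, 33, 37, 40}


Set A = {8, 9, 15, 20, 35, 40}
Set B = {4, 7, 17, 19, 20, 22, 31, 33, 37, 40}
Check each element of A against B:
8 ∉ B (include), 9 ∉ B (include), 15 ∉ B (include), 20 ∈ B, 35 ∉ B (include), 40 ∈ B
Elements of A not in B: {8, 9, 15, 35}

{8, 9, 15, 35}


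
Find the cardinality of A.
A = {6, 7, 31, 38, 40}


Set A = {6, 7, 31, 38, 40}
Listing elements: 6, 7, 31, 38, 40
Counting: 5 elements
|A| = 5

5


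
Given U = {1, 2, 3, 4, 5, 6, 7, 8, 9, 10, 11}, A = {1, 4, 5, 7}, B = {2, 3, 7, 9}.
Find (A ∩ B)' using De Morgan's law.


U = {1, 2, 3, 4, 5, 6, 7, 8, 9, 10, 11}
A = {1, 4, 5, 7}, B = {2, 3, 7, 9}
A ∩ B = {7}
(A ∩ B)' = U \ (A ∩ B) = {1, 2, 3, 4, 5, 6, 8, 9, 10, 11}
Verification via A' ∪ B': A' = {2, 3, 6, 8, 9, 10, 11}, B' = {1, 4, 5, 6, 8, 10, 11}
A' ∪ B' = {1, 2, 3, 4, 5, 6, 8, 9, 10, 11} ✓

{1, 2, 3, 4, 5, 6, 8, 9, 10, 11}


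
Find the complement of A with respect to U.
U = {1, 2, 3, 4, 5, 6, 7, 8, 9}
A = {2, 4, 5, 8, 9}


Universal set U = {1, 2, 3, 4, 5, 6, 7, 8, 9}
Set A = {2, 4, 5, 8, 9}
A' = U \ A = elements in U but not in A
Checking each element of U:
1 (not in A, include), 2 (in A, exclude), 3 (not in A, include), 4 (in A, exclude), 5 (in A, exclude), 6 (not in A, include), 7 (not in A, include), 8 (in A, exclude), 9 (in A, exclude)
A' = {1, 3, 6, 7}

{1, 3, 6, 7}


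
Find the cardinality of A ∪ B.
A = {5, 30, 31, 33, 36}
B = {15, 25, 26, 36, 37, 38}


Set A = {5, 30, 31, 33, 36}, |A| = 5
Set B = {15, 25, 26, 36, 37, 38}, |B| = 6
A ∩ B = {36}, |A ∩ B| = 1
|A ∪ B| = |A| + |B| - |A ∩ B| = 5 + 6 - 1 = 10

10


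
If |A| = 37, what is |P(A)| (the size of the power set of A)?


The set has 37 elements.
The power set contains all possible subsets.
|P(A)| = 2^|A| = 2^37 = 137438953472

137438953472


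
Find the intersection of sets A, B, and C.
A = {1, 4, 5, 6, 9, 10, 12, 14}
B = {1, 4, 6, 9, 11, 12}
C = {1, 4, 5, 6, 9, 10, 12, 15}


Set A = {1, 4, 5, 6, 9, 10, 12, 14}
Set B = {1, 4, 6, 9, 11, 12}
Set C = {1, 4, 5, 6, 9, 10, 12, 15}
First, A ∩ B = {1, 4, 6, 9, 12}
Then, (A ∩ B) ∩ C = {1, 4, 6, 9, 12}

{1, 4, 6, 9, 12}


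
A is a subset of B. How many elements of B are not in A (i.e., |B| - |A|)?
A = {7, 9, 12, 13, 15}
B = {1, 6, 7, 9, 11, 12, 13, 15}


Set A = {7, 9, 12, 13, 15}, |A| = 5
Set B = {1, 6, 7, 9, 11, 12, 13, 15}, |B| = 8
Since A ⊆ B: B \ A = {1, 6, 11}
|B| - |A| = 8 - 5 = 3

3


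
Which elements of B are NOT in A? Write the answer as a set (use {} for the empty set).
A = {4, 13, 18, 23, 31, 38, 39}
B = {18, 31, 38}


Set A = {4, 13, 18, 23, 31, 38, 39}
Set B = {18, 31, 38}
Check each element of B against A:
18 ∈ A, 31 ∈ A, 38 ∈ A
Elements of B not in A: {}

{}


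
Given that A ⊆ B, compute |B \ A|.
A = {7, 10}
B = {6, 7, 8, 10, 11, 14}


Set A = {7, 10}, |A| = 2
Set B = {6, 7, 8, 10, 11, 14}, |B| = 6
Since A ⊆ B: B \ A = {6, 8, 11, 14}
|B| - |A| = 6 - 2 = 4

4


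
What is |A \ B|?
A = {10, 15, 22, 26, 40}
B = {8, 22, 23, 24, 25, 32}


Set A = {10, 15, 22, 26, 40}
Set B = {8, 22, 23, 24, 25, 32}
A \ B = {10, 15, 26, 40}
|A \ B| = 4

4


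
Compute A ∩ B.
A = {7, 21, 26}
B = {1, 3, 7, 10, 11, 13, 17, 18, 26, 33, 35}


Set A = {7, 21, 26}
Set B = {1, 3, 7, 10, 11, 13, 17, 18, 26, 33, 35}
A ∩ B includes only elements in both sets.
Check each element of A against B:
7 ✓, 21 ✗, 26 ✓
A ∩ B = {7, 26}

{7, 26}


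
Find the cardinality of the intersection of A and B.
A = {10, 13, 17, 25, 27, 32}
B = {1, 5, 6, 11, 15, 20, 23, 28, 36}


Set A = {10, 13, 17, 25, 27, 32}
Set B = {1, 5, 6, 11, 15, 20, 23, 28, 36}
A ∩ B = {}
|A ∩ B| = 0

0


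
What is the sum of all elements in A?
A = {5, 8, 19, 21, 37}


Set A = {5, 8, 19, 21, 37}
Sum = 5 + 8 + 19 + 21 + 37 = 90

90


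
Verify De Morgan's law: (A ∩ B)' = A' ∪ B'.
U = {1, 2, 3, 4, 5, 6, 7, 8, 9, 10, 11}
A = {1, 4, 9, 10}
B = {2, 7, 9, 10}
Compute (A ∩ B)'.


U = {1, 2, 3, 4, 5, 6, 7, 8, 9, 10, 11}
A = {1, 4, 9, 10}, B = {2, 7, 9, 10}
A ∩ B = {9, 10}
(A ∩ B)' = U \ (A ∩ B) = {1, 2, 3, 4, 5, 6, 7, 8, 11}
Verification via A' ∪ B': A' = {2, 3, 5, 6, 7, 8, 11}, B' = {1, 3, 4, 5, 6, 8, 11}
A' ∪ B' = {1, 2, 3, 4, 5, 6, 7, 8, 11} ✓

{1, 2, 3, 4, 5, 6, 7, 8, 11}


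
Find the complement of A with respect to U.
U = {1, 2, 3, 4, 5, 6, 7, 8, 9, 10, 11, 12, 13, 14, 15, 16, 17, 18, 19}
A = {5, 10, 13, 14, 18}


Universal set U = {1, 2, 3, 4, 5, 6, 7, 8, 9, 10, 11, 12, 13, 14, 15, 16, 17, 18, 19}
Set A = {5, 10, 13, 14, 18}
A' = U \ A = elements in U but not in A
Checking each element of U:
1 (not in A, include), 2 (not in A, include), 3 (not in A, include), 4 (not in A, include), 5 (in A, exclude), 6 (not in A, include), 7 (not in A, include), 8 (not in A, include), 9 (not in A, include), 10 (in A, exclude), 11 (not in A, include), 12 (not in A, include), 13 (in A, exclude), 14 (in A, exclude), 15 (not in A, include), 16 (not in A, include), 17 (not in A, include), 18 (in A, exclude), 19 (not in A, include)
A' = {1, 2, 3, 4, 6, 7, 8, 9, 11, 12, 15, 16, 17, 19}

{1, 2, 3, 4, 6, 7, 8, 9, 11, 12, 15, 16, 17, 19}


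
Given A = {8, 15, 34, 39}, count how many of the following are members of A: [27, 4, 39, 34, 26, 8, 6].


Set A = {8, 15, 34, 39}
Candidates: [27, 4, 39, 34, 26, 8, 6]
Check each candidate:
27 ∉ A, 4 ∉ A, 39 ∈ A, 34 ∈ A, 26 ∉ A, 8 ∈ A, 6 ∉ A
Count of candidates in A: 3

3


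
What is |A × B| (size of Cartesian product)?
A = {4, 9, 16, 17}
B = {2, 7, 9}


Set A = {4, 9, 16, 17} has 4 elements.
Set B = {2, 7, 9} has 3 elements.
|A × B| = |A| × |B| = 4 × 3 = 12

12


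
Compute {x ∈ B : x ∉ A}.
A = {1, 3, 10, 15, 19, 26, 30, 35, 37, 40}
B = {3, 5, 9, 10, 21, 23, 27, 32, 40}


Set A = {1, 3, 10, 15, 19, 26, 30, 35, 37, 40}
Set B = {3, 5, 9, 10, 21, 23, 27, 32, 40}
Check each element of B against A:
3 ∈ A, 5 ∉ A (include), 9 ∉ A (include), 10 ∈ A, 21 ∉ A (include), 23 ∉ A (include), 27 ∉ A (include), 32 ∉ A (include), 40 ∈ A
Elements of B not in A: {5, 9, 21, 23, 27, 32}

{5, 9, 21, 23, 27, 32}


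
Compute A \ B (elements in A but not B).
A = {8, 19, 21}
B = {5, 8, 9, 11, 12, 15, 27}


Set A = {8, 19, 21}
Set B = {5, 8, 9, 11, 12, 15, 27}
A \ B includes elements in A that are not in B.
Check each element of A:
8 (in B, remove), 19 (not in B, keep), 21 (not in B, keep)
A \ B = {19, 21}

{19, 21}


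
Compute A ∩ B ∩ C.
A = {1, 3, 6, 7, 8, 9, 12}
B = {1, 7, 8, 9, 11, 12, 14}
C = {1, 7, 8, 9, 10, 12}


Set A = {1, 3, 6, 7, 8, 9, 12}
Set B = {1, 7, 8, 9, 11, 12, 14}
Set C = {1, 7, 8, 9, 10, 12}
First, A ∩ B = {1, 7, 8, 9, 12}
Then, (A ∩ B) ∩ C = {1, 7, 8, 9, 12}

{1, 7, 8, 9, 12}


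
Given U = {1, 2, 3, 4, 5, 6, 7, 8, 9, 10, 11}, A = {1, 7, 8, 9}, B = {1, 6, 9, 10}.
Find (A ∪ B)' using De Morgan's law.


U = {1, 2, 3, 4, 5, 6, 7, 8, 9, 10, 11}
A = {1, 7, 8, 9}, B = {1, 6, 9, 10}
A ∪ B = {1, 6, 7, 8, 9, 10}
(A ∪ B)' = U \ (A ∪ B) = {2, 3, 4, 5, 11}
Verification via A' ∩ B': A' = {2, 3, 4, 5, 6, 10, 11}, B' = {2, 3, 4, 5, 7, 8, 11}
A' ∩ B' = {2, 3, 4, 5, 11} ✓

{2, 3, 4, 5, 11}


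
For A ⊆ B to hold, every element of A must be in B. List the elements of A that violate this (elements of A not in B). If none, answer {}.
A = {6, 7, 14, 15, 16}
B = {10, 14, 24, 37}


Set A = {6, 7, 14, 15, 16}
Set B = {10, 14, 24, 37}
Check each element of A against B:
6 ∉ B (include), 7 ∉ B (include), 14 ∈ B, 15 ∉ B (include), 16 ∉ B (include)
Elements of A not in B: {6, 7, 15, 16}

{6, 7, 15, 16}


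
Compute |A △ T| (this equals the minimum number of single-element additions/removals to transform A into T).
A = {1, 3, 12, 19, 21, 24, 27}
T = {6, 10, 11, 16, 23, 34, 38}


Set A = {1, 3, 12, 19, 21, 24, 27}
Set T = {6, 10, 11, 16, 23, 34, 38}
Elements to remove from A (in A, not in T): {1, 3, 12, 19, 21, 24, 27} → 7 removals
Elements to add to A (in T, not in A): {6, 10, 11, 16, 23, 34, 38} → 7 additions
Total edits = 7 + 7 = 14

14


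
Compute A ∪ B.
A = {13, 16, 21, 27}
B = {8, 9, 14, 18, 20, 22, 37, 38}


Set A = {13, 16, 21, 27}
Set B = {8, 9, 14, 18, 20, 22, 37, 38}
A ∪ B includes all elements in either set.
Elements from A: {13, 16, 21, 27}
Elements from B not already included: {8, 9, 14, 18, 20, 22, 37, 38}
A ∪ B = {8, 9, 13, 14, 16, 18, 20, 21, 22, 27, 37, 38}

{8, 9, 13, 14, 16, 18, 20, 21, 22, 27, 37, 38}


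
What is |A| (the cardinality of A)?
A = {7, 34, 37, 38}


Set A = {7, 34, 37, 38}
Listing elements: 7, 34, 37, 38
Counting: 4 elements
|A| = 4

4


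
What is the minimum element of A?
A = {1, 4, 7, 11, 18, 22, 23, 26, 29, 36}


Set A = {1, 4, 7, 11, 18, 22, 23, 26, 29, 36}
Elements in ascending order: 1, 4, 7, 11, 18, 22, 23, 26, 29, 36
The smallest element is 1.

1


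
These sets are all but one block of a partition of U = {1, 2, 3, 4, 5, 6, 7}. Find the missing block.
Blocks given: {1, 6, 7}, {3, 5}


U = {1, 2, 3, 4, 5, 6, 7}
Shown blocks: {1, 6, 7}, {3, 5}
A partition's blocks are pairwise disjoint and cover U, so the missing block = U \ (union of shown blocks).
Union of shown blocks: {1, 3, 5, 6, 7}
Missing block = U \ (union) = {2, 4}

{2, 4}


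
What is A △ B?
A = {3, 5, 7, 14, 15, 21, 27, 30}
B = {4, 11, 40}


Set A = {3, 5, 7, 14, 15, 21, 27, 30}
Set B = {4, 11, 40}
A △ B = (A \ B) ∪ (B \ A)
Elements in A but not B: {3, 5, 7, 14, 15, 21, 27, 30}
Elements in B but not A: {4, 11, 40}
A △ B = {3, 4, 5, 7, 11, 14, 15, 21, 27, 30, 40}

{3, 4, 5, 7, 11, 14, 15, 21, 27, 30, 40}
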